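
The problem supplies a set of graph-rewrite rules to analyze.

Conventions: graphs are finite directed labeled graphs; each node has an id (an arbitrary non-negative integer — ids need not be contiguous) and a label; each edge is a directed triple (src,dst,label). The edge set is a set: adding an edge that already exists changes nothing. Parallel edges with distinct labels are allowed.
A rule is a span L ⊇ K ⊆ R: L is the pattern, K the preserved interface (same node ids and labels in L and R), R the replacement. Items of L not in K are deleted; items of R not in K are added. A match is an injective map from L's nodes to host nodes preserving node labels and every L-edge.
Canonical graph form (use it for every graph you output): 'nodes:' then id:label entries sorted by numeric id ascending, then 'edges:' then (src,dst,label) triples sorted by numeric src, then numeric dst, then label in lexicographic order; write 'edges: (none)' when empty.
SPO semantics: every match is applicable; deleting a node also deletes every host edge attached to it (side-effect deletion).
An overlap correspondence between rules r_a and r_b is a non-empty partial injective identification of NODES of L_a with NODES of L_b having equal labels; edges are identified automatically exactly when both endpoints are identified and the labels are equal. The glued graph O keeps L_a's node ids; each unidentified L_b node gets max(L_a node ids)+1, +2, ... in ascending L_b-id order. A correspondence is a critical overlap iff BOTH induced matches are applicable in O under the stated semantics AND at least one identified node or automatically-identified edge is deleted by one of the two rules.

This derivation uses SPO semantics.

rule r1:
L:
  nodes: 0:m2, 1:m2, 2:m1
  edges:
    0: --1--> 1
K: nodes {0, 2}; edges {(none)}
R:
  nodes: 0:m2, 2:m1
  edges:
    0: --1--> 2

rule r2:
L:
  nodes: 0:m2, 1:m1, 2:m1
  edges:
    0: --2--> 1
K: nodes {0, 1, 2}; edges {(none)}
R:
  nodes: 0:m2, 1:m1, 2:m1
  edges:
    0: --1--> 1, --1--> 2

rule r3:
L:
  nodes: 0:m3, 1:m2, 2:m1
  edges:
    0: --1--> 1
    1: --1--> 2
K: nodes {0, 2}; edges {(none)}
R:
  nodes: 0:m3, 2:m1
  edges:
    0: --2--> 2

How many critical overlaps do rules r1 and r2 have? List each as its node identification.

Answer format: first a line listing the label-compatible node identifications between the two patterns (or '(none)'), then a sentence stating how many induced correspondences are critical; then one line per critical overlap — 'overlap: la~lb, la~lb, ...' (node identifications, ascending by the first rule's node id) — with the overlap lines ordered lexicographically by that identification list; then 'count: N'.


label-compatible node identifications between L(r1) and L(r2): 0~0, 1~0, 2~1, 2~2
3 of the induced correspondences are critical overlaps of r1 and r2.
overlap: 1~0
overlap: 1~0, 2~1
overlap: 1~0, 2~2
count: 3


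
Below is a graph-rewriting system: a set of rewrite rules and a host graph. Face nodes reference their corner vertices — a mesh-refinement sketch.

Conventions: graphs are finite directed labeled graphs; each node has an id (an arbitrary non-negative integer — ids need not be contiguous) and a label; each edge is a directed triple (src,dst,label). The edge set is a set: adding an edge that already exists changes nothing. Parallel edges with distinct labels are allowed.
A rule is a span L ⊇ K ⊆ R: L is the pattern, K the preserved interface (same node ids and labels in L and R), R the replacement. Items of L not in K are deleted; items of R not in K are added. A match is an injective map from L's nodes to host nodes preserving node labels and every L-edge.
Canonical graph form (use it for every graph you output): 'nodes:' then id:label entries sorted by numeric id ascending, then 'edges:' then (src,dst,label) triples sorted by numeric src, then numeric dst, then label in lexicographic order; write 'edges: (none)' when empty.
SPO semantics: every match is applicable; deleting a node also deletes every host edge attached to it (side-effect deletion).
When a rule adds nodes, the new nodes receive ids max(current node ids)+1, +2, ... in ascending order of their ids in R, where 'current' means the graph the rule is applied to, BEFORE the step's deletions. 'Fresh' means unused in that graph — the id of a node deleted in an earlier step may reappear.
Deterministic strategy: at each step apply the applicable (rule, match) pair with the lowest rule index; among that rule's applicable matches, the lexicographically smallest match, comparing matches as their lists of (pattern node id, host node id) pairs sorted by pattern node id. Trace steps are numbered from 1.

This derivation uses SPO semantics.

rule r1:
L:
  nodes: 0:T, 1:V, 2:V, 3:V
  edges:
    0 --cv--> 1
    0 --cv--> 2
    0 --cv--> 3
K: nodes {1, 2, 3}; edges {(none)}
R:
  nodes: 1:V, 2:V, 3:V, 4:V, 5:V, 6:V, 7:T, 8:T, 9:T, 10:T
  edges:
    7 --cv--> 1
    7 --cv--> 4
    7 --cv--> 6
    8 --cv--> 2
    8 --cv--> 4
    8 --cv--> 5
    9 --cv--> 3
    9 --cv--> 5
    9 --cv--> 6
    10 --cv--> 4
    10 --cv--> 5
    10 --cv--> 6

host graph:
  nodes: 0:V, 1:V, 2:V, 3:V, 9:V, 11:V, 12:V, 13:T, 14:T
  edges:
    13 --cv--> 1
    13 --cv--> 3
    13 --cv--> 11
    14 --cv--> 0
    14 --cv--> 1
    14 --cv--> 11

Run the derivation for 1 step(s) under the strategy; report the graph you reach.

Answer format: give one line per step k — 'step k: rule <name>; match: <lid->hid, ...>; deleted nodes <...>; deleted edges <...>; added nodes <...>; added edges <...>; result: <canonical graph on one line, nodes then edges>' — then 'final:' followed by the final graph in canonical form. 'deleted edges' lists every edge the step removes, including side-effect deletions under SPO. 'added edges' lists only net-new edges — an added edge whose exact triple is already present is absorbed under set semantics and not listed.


step 1: rule r1; match: 0->13, 1->1, 2->3, 3->11; deleted nodes 13; deleted edges (13,1,cv); (13,3,cv); (13,11,cv); added nodes 15, 16, 17, 18, 19, 20, 21; added edges (18,1,cv); (18,15,cv); (18,17,cv); (19,3,cv); (19,15,cv); (19,16,cv); (20,11,cv); (20,16,cv); (20,17,cv); (21,15,cv); (21,16,cv); (21,17,cv); result: nodes: 0:V, 1:V, 2:V, 3:V, 9:V, 11:V, 12:V, 14:T, 15:V, 16:V, 17:V, 18:T, 19:T, 20:T, 21:T edges: (14,0,cv); (14,1,cv); (14,11,cv); (18,1,cv); (18,15,cv); (18,17,cv); (19,3,cv); (19,15,cv); (19,16,cv); (20,11,cv); (20,16,cv); (20,17,cv); (21,15,cv); (21,16,cv); (21,17,cv)
final:
nodes: 0:V, 1:V, 2:V, 3:V, 9:V, 11:V, 12:V, 14:T, 15:V, 16:V, 17:V, 18:T, 19:T, 20:T, 21:T
edges: (14,0,cv); (14,1,cv); (14,11,cv); (18,1,cv); (18,15,cv); (18,17,cv); (19,3,cv); (19,15,cv); (19,16,cv); (20,11,cv); (20,16,cv); (20,17,cv); (21,15,cv); (21,16,cv); (21,17,cv)


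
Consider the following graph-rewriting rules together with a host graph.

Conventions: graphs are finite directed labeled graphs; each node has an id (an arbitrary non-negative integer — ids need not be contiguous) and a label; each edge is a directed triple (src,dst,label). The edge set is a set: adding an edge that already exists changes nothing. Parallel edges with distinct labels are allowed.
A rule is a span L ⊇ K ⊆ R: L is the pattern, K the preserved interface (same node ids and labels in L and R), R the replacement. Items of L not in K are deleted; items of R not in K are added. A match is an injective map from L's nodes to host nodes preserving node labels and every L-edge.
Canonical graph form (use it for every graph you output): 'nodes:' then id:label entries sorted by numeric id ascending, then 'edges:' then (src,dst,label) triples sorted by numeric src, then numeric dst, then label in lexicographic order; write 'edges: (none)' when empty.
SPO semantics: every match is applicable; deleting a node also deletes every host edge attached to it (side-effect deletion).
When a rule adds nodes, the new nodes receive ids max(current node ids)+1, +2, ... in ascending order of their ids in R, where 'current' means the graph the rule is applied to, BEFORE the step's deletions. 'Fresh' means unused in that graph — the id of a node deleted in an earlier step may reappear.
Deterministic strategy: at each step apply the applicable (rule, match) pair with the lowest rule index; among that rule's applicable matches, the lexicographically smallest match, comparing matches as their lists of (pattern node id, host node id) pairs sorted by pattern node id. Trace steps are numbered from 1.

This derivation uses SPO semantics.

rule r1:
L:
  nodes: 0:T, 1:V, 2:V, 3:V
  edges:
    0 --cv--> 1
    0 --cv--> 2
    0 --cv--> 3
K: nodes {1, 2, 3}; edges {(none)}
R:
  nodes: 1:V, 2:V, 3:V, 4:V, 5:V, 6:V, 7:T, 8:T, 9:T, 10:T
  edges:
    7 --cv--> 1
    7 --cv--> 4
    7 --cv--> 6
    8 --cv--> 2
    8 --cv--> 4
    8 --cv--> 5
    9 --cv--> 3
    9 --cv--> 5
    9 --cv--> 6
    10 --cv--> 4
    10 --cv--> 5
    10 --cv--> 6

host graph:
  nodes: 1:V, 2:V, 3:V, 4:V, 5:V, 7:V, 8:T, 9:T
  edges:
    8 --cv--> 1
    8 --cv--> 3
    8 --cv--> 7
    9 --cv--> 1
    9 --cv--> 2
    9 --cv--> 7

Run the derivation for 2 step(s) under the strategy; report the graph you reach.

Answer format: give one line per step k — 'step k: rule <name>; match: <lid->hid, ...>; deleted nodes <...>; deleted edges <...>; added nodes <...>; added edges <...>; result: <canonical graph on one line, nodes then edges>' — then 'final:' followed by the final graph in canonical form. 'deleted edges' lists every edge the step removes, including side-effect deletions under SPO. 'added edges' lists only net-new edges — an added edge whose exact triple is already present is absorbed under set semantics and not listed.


step 1: rule r1; match: 0->8, 1->1, 2->3, 3->7; deleted nodes 8; deleted edges (8,1,cv); (8,3,cv); (8,7,cv); added nodes 10, 11, 12, 13, 14, 15, 16; added edges (13,1,cv); (13,10,cv); (13,12,cv); (14,3,cv); (14,10,cv); (14,11,cv); (15,7,cv); (15,11,cv); (15,12,cv); (16,10,cv); (16,11,cv); (16,12,cv); result: nodes: 1:V, 2:V, 3:V, 4:V, 5:V, 7:V, 9:T, 10:V, 11:V, 12:V, 13:T, 14:T, 15:T, 16:T edges: (9,1,cv); (9,2,cv); (9,7,cv); (13,1,cv); (13,10,cv); (13,12,cv); (14,3,cv); (14,10,cv); (14,11,cv); (15,7,cv); (15,11,cv); (15,12,cv); (16,10,cv); (16,11,cv); (16,12,cv)
step 2: rule r1; match: 0->9, 1->1, 2->2, 3->7; deleted nodes 9; deleted edges (9,1,cv); (9,2,cv); (9,7,cv); added nodes 17, 18, 19, 20, 21, 22, 23; added edges (20,1,cv); (20,17,cv); (20,19,cv); (21,2,cv); (21,17,cv); (21,18,cv); (22,7,cv); (22,18,cv); (22,19,cv); (23,17,cv); (23,18,cv); (23,19,cv); result: nodes: 1:V, 2:V, 3:V, 4:V, 5:V, 7:V, 10:V, 11:V, 12:V, 13:T, 14:T, 15:T, 16:T, 17:V, 18:V, 19:V, 20:T, 21:T, 22:T, 23:T edges: (13,1,cv); (13,10,cv); (13,12,cv); (14,3,cv); (14,10,cv); (14,11,cv); (15,7,cv); (15,11,cv); (15,12,cv); (16,10,cv); (16,11,cv); (16,12,cv); (20,1,cv); (20,17,cv); (20,19,cv); (21,2,cv); (21,17,cv); (21,18,cv); (22,7,cv); (22,18,cv); (22,19,cv); (23,17,cv); (23,18,cv); (23,19,cv)
final:
nodes: 1:V, 2:V, 3:V, 4:V, 5:V, 7:V, 10:V, 11:V, 12:V, 13:T, 14:T, 15:T, 16:T, 17:V, 18:V, 19:V, 20:T, 21:T, 22:T, 23:T
edges: (13,1,cv); (13,10,cv); (13,12,cv); (14,3,cv); (14,10,cv); (14,11,cv); (15,7,cv); (15,11,cv); (15,12,cv); (16,10,cv); (16,11,cv); (16,12,cv); (20,1,cv); (20,17,cv); (20,19,cv); (21,2,cv); (21,17,cv); (21,18,cv); (22,7,cv); (22,18,cv); (22,19,cv); (23,17,cv); (23,18,cv); (23,19,cv)


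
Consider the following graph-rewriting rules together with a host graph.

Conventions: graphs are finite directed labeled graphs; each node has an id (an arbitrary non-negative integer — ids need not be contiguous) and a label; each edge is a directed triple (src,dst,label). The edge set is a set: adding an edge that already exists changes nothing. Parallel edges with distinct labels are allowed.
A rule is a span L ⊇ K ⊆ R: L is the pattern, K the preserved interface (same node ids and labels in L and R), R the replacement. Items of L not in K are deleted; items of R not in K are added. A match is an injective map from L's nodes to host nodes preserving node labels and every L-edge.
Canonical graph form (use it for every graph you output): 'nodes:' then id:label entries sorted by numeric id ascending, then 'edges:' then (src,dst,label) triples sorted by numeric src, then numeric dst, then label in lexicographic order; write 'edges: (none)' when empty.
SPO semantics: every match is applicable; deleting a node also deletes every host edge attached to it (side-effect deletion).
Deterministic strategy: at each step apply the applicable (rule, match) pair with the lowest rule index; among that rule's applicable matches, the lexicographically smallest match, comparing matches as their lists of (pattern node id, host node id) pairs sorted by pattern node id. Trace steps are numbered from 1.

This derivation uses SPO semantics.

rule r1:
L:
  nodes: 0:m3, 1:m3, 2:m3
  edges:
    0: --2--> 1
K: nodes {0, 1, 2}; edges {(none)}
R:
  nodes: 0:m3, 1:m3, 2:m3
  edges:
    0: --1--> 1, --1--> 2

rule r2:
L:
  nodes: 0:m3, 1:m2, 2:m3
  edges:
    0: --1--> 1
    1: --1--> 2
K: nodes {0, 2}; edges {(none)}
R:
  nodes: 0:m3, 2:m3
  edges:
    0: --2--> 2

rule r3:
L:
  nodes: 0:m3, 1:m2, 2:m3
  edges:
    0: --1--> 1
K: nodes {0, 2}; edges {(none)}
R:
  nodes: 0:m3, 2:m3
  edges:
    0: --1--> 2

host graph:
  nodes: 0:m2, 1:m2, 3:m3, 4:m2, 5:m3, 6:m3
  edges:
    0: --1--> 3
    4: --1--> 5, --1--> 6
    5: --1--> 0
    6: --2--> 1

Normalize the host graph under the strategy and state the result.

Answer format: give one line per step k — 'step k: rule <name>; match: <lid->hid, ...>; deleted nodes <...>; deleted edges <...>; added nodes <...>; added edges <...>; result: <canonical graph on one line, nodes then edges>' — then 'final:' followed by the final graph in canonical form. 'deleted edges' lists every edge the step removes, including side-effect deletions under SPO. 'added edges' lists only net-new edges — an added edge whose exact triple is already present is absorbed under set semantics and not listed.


step 1: rule r2; match: 0->5, 1->0, 2->3; deleted nodes 0; deleted edges (0,3,1); (5,0,1); added nodes (none); added edges (5,3,2); result: nodes: 1:m2, 3:m3, 4:m2, 5:m3, 6:m3 edges: (4,5,1); (4,6,1); (5,3,2); (6,1,2)
step 2: rule r1; match: 0->5, 1->3, 2->6; deleted nodes (none); deleted edges (5,3,2); added nodes (none); added edges (5,3,1); (5,6,1); result: nodes: 1:m2, 3:m3, 4:m2, 5:m3, 6:m3 edges: (4,5,1); (4,6,1); (5,3,1); (5,6,1); (6,1,2)
final:
nodes: 1:m2, 3:m3, 4:m2, 5:m3, 6:m3
edges: (4,5,1); (4,6,1); (5,3,1); (5,6,1); (6,1,2)


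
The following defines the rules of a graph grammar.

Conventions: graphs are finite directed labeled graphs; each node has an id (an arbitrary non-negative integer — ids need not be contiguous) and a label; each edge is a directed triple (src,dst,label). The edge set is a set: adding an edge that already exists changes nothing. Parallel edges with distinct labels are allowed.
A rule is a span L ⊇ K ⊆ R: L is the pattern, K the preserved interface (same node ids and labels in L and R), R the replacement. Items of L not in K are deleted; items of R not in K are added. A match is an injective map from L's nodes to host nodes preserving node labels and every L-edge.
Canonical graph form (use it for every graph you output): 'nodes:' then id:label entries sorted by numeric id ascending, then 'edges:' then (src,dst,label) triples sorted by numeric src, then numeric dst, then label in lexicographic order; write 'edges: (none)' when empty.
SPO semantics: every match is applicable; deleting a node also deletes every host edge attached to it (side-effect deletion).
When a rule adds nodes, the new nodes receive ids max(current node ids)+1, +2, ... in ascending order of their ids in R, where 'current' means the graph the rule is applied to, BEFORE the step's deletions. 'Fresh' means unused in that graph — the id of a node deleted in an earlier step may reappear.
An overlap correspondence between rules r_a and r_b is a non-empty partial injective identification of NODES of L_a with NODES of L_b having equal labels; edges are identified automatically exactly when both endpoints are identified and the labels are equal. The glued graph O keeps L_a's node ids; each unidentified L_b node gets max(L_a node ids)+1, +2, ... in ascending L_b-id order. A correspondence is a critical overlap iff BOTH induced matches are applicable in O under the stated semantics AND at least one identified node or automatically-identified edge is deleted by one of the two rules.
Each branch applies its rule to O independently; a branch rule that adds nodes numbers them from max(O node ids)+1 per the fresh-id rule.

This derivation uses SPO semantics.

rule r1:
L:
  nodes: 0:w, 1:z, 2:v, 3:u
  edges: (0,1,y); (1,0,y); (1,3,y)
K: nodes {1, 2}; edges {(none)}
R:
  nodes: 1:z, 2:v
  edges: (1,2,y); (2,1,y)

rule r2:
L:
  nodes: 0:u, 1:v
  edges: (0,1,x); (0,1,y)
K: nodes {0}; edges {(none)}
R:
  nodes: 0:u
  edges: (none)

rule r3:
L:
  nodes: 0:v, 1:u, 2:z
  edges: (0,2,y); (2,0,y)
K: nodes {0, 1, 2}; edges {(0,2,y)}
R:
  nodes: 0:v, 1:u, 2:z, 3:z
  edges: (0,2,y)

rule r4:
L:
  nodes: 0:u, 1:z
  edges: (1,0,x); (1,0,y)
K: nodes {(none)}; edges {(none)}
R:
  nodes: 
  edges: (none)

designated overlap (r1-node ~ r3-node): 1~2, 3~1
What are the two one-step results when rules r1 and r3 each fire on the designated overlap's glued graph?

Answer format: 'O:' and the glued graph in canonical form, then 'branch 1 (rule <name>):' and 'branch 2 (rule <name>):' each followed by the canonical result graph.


O:
nodes: 0:w, 1:z, 2:v, 3:u, 4:v
edges: (0,1,y); (1,0,y); (1,3,y); (1,4,y); (4,1,y)
branch 1 (rule r1):
nodes: 1:z, 2:v, 4:v
edges: (1,2,y); (1,4,y); (2,1,y); (4,1,y)
branch 2 (rule r3):
nodes: 0:w, 1:z, 2:v, 3:u, 4:v, 5:z
edges: (0,1,y); (1,0,y); (1,3,y); (4,1,y)


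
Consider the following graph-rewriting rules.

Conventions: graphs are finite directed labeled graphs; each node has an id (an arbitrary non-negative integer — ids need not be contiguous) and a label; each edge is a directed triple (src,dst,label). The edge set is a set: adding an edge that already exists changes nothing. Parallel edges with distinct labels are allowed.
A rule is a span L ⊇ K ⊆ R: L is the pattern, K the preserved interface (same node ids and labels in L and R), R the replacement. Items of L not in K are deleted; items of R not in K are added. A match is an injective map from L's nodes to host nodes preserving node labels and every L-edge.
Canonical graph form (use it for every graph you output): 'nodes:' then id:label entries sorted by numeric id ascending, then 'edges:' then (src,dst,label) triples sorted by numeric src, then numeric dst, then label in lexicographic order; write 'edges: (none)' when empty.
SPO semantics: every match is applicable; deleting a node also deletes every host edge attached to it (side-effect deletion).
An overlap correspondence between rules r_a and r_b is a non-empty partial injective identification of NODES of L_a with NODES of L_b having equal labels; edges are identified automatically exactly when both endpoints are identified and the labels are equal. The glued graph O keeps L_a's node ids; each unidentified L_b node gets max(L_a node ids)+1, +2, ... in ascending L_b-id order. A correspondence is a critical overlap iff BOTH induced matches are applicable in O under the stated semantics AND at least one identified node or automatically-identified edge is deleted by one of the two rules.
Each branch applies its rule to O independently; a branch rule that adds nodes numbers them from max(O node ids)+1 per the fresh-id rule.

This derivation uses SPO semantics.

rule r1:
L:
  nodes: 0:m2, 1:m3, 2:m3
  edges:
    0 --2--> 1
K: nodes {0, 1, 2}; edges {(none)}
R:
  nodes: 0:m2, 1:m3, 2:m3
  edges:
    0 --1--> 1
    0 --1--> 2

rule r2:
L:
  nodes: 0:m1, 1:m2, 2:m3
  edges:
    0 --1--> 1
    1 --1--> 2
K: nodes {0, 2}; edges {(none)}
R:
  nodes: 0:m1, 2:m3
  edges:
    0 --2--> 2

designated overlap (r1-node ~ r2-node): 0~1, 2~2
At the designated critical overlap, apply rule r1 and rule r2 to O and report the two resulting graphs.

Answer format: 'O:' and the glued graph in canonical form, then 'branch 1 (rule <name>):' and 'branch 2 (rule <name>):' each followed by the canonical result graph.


O:
nodes: 0:m2, 1:m3, 2:m3, 3:m1
edges: (0,1,2); (0,2,1); (3,0,1)
branch 1 (rule r1):
nodes: 0:m2, 1:m3, 2:m3, 3:m1
edges: (0,1,1); (0,2,1); (3,0,1)
branch 2 (rule r2):
nodes: 1:m3, 2:m3, 3:m1
edges: (3,2,2)


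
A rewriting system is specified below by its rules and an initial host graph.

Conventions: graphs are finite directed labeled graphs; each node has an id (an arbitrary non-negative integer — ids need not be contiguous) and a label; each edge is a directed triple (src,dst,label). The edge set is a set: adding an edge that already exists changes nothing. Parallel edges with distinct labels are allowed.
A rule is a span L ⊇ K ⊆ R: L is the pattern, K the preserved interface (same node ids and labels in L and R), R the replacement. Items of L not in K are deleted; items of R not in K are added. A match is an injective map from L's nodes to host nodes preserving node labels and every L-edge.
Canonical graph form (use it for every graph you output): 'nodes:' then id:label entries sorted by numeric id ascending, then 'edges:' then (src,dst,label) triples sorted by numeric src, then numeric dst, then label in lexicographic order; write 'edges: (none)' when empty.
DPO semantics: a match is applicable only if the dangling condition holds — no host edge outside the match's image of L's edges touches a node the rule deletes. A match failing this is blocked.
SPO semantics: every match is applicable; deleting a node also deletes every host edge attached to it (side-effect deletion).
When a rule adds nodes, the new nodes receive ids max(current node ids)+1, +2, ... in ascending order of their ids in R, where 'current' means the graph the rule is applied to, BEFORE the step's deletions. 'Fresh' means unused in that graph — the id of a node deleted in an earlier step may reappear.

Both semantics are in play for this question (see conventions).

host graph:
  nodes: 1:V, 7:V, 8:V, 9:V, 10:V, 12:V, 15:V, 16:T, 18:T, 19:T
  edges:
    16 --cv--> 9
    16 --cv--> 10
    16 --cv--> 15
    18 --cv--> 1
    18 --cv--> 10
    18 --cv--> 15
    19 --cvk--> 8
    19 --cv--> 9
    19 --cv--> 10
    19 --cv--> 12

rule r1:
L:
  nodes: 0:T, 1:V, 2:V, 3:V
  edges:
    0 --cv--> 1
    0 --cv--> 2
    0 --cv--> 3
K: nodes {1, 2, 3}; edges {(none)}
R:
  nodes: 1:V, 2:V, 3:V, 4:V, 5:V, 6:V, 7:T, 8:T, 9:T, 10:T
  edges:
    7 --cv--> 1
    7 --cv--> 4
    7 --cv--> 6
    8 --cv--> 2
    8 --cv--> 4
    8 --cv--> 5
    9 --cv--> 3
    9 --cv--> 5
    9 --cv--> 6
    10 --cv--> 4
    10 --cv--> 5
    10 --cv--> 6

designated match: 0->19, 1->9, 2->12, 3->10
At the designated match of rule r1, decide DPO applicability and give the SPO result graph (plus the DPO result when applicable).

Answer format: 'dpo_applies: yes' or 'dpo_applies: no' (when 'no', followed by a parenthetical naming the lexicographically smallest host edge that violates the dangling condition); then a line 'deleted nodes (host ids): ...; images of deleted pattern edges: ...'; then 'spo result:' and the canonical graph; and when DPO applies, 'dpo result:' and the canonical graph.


dpo_applies: no
(the rule deletes node 19, which keeps host edge (19,8,cvk) outside the match image — the dangling condition fails, DPO blocks; SPO proceeds and side-deletes such edges)
deleted nodes (host ids): 19; images of deleted pattern edges: (19,9,cv); (19,10,cv); (19,12,cv)
spo result:
nodes: 1:V, 7:V, 8:V, 9:V, 10:V, 12:V, 15:V, 16:T, 18:T, 20:V, 21:V, 22:V, 23:T, 24:T, 25:T, 26:T
edges: (16,9,cv); (16,10,cv); (16,15,cv); (18,1,cv); (18,10,cv); (18,15,cv); (23,9,cv); (23,20,cv); (23,22,cv); (24,12,cv); (24,20,cv); (24,21,cv); (25,10,cv); (25,21,cv); (25,22,cv); (26,20,cv); (26,21,cv); (26,22,cv)


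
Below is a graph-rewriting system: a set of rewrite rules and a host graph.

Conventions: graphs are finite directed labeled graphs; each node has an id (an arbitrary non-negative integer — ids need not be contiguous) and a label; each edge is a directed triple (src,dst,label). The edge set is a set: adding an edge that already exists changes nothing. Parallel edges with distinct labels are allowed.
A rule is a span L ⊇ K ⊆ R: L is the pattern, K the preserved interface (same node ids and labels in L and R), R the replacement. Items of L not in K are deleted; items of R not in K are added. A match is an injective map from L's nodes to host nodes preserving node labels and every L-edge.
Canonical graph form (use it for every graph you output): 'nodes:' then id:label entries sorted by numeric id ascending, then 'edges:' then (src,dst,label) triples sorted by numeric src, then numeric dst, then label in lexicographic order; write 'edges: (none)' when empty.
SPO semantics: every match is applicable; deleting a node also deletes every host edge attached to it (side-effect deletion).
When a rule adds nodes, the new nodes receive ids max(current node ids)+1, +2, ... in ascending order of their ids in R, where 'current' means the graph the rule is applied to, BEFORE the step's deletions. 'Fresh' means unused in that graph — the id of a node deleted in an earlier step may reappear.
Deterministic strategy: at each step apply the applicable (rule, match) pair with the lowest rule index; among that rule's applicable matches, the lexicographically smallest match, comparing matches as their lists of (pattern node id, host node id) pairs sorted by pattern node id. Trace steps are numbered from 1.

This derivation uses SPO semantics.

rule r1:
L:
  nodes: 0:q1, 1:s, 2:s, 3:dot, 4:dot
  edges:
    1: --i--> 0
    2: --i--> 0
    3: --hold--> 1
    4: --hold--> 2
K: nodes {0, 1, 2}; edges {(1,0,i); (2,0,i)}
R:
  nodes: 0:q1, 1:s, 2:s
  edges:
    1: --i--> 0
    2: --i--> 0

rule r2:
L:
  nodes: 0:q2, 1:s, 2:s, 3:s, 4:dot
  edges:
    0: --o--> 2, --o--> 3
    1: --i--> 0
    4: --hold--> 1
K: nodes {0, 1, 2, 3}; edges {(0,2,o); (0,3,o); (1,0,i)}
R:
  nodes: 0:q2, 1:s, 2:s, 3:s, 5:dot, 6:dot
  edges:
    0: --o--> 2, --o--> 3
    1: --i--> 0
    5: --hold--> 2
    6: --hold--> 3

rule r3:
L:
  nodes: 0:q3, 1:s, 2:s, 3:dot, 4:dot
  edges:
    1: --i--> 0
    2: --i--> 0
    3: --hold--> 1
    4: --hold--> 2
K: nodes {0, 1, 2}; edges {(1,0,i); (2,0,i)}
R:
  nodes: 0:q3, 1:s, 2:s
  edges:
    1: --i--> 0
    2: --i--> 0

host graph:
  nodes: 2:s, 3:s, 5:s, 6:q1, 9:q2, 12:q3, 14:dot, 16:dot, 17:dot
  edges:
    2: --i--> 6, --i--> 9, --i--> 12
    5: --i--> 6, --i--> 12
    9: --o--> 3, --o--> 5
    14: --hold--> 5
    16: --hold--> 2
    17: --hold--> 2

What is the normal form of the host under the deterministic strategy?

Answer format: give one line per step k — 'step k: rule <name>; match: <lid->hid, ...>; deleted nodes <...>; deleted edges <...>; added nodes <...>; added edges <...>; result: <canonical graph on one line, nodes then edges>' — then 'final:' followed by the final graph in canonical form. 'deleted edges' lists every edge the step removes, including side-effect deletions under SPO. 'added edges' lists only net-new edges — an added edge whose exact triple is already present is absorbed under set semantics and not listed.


step 1: rule r1; match: 0->6, 1->2, 2->5, 3->16, 4->14; deleted nodes 14, 16; deleted edges (14,5,hold); (16,2,hold); added nodes (none); added edges (none); result: nodes: 2:s, 3:s, 5:s, 6:q1, 9:q2, 12:q3, 17:dot edges: (2,6,i); (2,9,i); (2,12,i); (5,6,i); (5,12,i); (9,3,o); (9,5,o); (17,2,hold)
step 2: rule r2; match: 0->9, 1->2, 2->3, 3->5, 4->17; deleted nodes 17; deleted edges (17,2,hold); added nodes 18, 19; added edges (18,3,hold); (19,5,hold); result: nodes: 2:s, 3:s, 5:s, 6:q1, 9:q2, 12:q3, 18:dot, 19:dot edges: (2,6,i); (2,9,i); (2,12,i); (5,6,i); (5,12,i); (9,3,o); (9,5,o); (18,3,hold); (19,5,hold)
final:
nodes: 2:s, 3:s, 5:s, 6:q1, 9:q2, 12:q3, 18:dot, 19:dot
edges: (2,6,i); (2,9,i); (2,12,i); (5,6,i); (5,12,i); (9,3,o); (9,5,o); (18,3,hold); (19,5,hold)


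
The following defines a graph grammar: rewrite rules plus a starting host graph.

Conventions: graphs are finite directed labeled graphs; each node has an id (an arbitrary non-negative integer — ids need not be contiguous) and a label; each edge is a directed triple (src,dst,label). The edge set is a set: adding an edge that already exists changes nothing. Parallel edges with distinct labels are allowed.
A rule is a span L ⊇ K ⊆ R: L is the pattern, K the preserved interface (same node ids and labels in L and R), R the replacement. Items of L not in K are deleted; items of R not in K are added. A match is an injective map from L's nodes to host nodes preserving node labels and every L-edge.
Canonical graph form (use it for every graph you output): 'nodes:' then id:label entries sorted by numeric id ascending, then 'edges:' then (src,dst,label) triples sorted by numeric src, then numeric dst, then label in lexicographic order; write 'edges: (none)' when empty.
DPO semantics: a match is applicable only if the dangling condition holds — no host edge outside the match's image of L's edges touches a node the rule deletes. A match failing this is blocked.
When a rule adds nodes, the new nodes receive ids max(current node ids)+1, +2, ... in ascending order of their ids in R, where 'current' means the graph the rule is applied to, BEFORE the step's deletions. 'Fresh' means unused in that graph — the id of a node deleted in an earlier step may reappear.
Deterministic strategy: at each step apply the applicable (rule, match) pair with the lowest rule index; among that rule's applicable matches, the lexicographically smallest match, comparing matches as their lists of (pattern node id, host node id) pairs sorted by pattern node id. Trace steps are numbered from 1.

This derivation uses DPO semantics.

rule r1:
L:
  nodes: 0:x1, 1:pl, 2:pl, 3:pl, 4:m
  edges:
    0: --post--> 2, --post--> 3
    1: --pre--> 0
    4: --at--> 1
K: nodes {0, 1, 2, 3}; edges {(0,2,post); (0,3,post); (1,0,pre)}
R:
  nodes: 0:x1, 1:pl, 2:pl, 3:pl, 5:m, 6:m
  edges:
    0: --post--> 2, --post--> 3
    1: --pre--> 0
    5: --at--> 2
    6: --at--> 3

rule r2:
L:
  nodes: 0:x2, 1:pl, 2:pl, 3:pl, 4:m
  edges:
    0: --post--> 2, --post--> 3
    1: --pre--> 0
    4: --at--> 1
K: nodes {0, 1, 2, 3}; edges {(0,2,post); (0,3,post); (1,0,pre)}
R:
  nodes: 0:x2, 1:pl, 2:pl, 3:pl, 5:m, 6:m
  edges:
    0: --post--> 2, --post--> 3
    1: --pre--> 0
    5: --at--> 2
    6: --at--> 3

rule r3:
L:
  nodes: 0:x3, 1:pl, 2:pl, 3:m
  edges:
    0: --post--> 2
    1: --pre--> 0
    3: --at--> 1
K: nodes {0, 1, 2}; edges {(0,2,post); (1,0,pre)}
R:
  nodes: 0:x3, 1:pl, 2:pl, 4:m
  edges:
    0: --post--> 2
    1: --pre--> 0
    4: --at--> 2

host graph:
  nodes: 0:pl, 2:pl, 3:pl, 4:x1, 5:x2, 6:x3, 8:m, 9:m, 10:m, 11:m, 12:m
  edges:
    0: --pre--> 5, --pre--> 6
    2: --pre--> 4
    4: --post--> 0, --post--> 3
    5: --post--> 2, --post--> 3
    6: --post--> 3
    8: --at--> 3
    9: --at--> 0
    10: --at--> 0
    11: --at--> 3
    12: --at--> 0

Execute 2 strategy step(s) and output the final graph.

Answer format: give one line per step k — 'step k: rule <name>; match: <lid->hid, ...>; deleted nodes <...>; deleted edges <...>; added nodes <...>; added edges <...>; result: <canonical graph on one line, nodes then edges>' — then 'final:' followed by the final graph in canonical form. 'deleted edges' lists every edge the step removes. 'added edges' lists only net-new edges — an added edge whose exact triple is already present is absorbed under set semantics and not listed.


step 1: rule r2; match: 0->5, 1->0, 2->2, 3->3, 4->9; deleted nodes 9; deleted edges (9,0,at); added nodes 13, 14; added edges (13,2,at); (14,3,at); result: nodes: 0:pl, 2:pl, 3:pl, 4:x1, 5:x2, 6:x3, 8:m, 10:m, 11:m, 12:m, 13:m, 14:m edges: (0,5,pre); (0,6,pre); (2,4,pre); (4,0,post); (4,3,post); (5,2,post); (5,3,post); (6,3,post); (8,3,at); (10,0,at); (11,3,at); (12,0,at); (13,2,at); (14,3,at)
step 2: rule r1; match: 0->4, 1->2, 2->0, 3->3, 4->13; deleted nodes 13; deleted edges (13,2,at); added nodes 15, 16; added edges (15,0,at); (16,3,at); result: nodes: 0:pl, 2:pl, 3:pl, 4:x1, 5:x2, 6:x3, 8:m, 10:m, 11:m, 12:m, 14:m, 15:m, 16:m edges: (0,5,pre); (0,6,pre); (2,4,pre); (4,0,post); (4,3,post); (5,2,post); (5,3,post); (6,3,post); (8,3,at); (10,0,at); (11,3,at); (12,0,at); (14,3,at); (15,0,at); (16,3,at)
final:
nodes: 0:pl, 2:pl, 3:pl, 4:x1, 5:x2, 6:x3, 8:m, 10:m, 11:m, 12:m, 14:m, 15:m, 16:m
edges: (0,5,pre); (0,6,pre); (2,4,pre); (4,0,post); (4,3,post); (5,2,post); (5,3,post); (6,3,post); (8,3,at); (10,0,at); (11,3,at); (12,0,at); (14,3,at); (15,0,at); (16,3,at)


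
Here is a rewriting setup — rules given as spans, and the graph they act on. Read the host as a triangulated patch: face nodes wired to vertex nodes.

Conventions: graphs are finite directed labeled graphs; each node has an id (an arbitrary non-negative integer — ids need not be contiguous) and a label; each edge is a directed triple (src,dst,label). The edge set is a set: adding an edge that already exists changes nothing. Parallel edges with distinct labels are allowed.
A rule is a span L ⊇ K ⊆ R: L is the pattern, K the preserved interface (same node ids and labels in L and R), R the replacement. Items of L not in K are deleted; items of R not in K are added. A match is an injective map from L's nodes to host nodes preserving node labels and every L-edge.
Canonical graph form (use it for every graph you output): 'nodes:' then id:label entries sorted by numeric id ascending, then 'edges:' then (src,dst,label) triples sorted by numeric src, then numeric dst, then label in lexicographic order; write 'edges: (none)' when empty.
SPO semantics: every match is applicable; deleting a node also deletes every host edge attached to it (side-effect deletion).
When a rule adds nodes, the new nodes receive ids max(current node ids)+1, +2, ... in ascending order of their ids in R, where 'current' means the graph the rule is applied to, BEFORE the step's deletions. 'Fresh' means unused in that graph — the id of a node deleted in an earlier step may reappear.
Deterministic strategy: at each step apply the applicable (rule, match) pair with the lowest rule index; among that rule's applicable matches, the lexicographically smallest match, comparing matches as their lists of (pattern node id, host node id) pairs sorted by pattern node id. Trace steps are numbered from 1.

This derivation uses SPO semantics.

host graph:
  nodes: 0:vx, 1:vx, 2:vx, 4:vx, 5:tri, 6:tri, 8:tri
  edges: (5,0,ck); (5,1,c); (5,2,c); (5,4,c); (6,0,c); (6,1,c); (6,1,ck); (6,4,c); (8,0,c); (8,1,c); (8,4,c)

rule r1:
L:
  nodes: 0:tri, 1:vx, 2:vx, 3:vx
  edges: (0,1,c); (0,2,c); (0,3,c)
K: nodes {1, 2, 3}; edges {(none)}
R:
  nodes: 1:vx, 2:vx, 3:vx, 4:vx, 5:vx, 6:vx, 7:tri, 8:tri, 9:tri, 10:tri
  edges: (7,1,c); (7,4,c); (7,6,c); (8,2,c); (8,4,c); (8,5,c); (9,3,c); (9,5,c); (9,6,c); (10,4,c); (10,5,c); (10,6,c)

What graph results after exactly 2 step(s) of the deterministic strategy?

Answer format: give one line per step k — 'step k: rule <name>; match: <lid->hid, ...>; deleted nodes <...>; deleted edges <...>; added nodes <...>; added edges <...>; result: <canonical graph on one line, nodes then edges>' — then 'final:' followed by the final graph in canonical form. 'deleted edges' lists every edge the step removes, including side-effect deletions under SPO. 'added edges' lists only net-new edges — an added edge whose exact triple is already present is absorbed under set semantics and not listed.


step 1: rule r1; match: 0->5, 1->1, 2->2, 3->4; deleted nodes 5; deleted edges (5,0,ck); (5,1,c); (5,2,c); (5,4,c); added nodes 9, 10, 11, 12, 13, 14, 15; added edges (12,1,c); (12,9,c); (12,11,c); (13,2,c); (13,9,c); (13,10,c); (14,4,c); (14,10,c); (14,11,c); (15,9,c); (15,10,c); (15,11,c); result: nodes: 0:vx, 1:vx, 2:vx, 4:vx, 6:tri, 8:tri, 9:vx, 10:vx, 11:vx, 12:tri, 13:tri, 14:tri, 15:tri edges: (6,0,c); (6,1,c); (6,1,ck); (6,4,c); (8,0,c); (8,1,c); (8,4,c); (12,1,c); (12,9,c); (12,11,c); (13,2,c); (13,9,c); (13,10,c); (14,4,c); (14,10,c); (14,11,c); (15,9,c); (15,10,c); (15,11,c)
step 2: rule r1; match: 0->6, 1->0, 2->1, 3->4; deleted nodes 6; deleted edges (6,0,c); (6,1,c); (6,1,ck); (6,4,c); added nodes 16, 17, 18, 19, 20, 21, 22; added edges (19,0,c); (19,16,c); (19,18,c); (20,1,c); (20,16,c); (20,17,c); (21,4,c); (21,17,c); (21,18,c); (22,16,c); (22,17,c); (22,18,c); result: nodes: 0:vx, 1:vx, 2:vx, 4:vx, 8:tri, 9:vx, 10:vx, 11:vx, 12:tri, 13:tri, 14:tri, 15:tri, 16:vx, 17:vx, 18:vx, 19:tri, 20:tri, 21:tri, 22:tri edges: (8,0,c); (8,1,c); (8,4,c); (12,1,c); (12,9,c); (12,11,c); (13,2,c); (13,9,c); (13,10,c); (14,4,c); (14,10,c); (14,11,c); (15,9,c); (15,10,c); (15,11,c); (19,0,c); (19,16,c); (19,18,c); (20,1,c); (20,16,c); (20,17,c); (21,4,c); (21,17,c); (21,18,c); (22,16,c); (22,17,c); (22,18,c)
final:
nodes: 0:vx, 1:vx, 2:vx, 4:vx, 8:tri, 9:vx, 10:vx, 11:vx, 12:tri, 13:tri, 14:tri, 15:tri, 16:vx, 17:vx, 18:vx, 19:tri, 20:tri, 21:tri, 22:tri
edges: (8,0,c); (8,1,c); (8,4,c); (12,1,c); (12,9,c); (12,11,c); (13,2,c); (13,9,c); (13,10,c); (14,4,c); (14,10,c); (14,11,c); (15,9,c); (15,10,c); (15,11,c); (19,0,c); (19,16,c); (19,18,c); (20,1,c); (20,16,c); (20,17,c); (21,4,c); (21,17,c); (21,18,c); (22,16,c); (22,17,c); (22,18,c)


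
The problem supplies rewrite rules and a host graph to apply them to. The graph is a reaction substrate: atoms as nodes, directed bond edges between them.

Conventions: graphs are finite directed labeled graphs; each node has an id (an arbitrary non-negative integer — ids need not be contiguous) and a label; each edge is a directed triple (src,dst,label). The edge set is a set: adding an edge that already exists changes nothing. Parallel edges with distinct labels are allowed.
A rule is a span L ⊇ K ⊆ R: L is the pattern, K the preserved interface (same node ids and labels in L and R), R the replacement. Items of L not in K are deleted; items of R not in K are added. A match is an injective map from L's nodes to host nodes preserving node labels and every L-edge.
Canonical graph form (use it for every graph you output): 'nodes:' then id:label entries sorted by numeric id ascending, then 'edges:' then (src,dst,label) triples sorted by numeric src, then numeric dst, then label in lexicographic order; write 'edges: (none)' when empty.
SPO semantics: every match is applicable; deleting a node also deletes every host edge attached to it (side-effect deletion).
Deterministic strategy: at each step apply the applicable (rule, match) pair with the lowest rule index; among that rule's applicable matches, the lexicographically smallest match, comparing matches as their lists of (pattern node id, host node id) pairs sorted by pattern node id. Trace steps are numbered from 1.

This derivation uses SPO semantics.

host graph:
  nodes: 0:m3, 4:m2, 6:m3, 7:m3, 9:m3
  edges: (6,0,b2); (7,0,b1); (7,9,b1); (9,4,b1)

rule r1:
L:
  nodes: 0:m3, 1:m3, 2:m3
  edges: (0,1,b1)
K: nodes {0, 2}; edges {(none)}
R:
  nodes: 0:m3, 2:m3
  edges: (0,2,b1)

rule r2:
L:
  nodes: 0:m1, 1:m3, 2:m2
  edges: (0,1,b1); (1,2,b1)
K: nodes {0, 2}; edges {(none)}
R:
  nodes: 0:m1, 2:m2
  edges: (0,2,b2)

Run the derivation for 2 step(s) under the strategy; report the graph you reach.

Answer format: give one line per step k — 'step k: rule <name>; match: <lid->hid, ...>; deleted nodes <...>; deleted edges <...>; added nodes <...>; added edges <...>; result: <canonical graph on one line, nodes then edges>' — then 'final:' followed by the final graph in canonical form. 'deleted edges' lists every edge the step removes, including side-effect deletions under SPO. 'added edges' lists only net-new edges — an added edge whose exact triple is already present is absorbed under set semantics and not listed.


step 1: rule r1; match: 0->7, 1->0, 2->6; deleted nodes 0; deleted edges (6,0,b2); (7,0,b1); added nodes (none); added edges (7,6,b1); result: nodes: 4:m2, 6:m3, 7:m3, 9:m3 edges: (7,6,b1); (7,9,b1); (9,4,b1)
step 2: rule r1; match: 0->7, 1->6, 2->9; deleted nodes 6; deleted edges (7,6,b1); added nodes (none); added edges (none); result: nodes: 4:m2, 7:m3, 9:m3 edges: (7,9,b1); (9,4,b1)
final:
nodes: 4:m2, 7:m3, 9:m3
edges: (7,9,b1); (9,4,b1)


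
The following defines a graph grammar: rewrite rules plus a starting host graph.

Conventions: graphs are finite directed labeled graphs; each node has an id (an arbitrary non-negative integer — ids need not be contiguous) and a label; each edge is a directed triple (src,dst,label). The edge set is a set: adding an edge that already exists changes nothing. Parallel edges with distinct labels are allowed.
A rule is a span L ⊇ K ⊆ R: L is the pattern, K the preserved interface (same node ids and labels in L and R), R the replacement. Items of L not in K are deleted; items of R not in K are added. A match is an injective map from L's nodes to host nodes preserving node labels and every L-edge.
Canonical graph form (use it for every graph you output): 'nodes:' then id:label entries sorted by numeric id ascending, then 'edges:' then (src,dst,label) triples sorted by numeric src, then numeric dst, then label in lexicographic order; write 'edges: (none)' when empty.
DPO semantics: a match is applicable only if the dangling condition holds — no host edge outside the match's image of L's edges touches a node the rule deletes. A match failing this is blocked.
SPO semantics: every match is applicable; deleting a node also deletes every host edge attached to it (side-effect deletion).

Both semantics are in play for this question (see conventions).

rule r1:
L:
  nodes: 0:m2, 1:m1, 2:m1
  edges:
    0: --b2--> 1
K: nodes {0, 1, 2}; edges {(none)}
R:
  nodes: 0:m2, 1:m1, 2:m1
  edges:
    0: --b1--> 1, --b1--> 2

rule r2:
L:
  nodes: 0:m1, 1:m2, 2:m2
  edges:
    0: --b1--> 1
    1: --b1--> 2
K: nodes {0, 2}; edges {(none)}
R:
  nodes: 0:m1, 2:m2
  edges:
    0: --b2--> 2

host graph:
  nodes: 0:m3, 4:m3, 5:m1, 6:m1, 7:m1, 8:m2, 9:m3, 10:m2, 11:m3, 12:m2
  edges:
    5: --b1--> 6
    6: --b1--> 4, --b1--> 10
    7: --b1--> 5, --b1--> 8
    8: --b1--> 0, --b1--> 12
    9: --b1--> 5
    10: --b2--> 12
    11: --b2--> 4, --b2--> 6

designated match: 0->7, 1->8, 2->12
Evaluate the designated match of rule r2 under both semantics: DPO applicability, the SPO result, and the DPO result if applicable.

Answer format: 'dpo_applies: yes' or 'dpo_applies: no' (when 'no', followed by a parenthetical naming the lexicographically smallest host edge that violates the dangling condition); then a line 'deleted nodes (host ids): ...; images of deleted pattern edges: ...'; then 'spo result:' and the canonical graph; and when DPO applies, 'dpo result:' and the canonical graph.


dpo_applies: no
(the rule deletes node 8, which keeps host edge (8,0,b1) outside the match image — the dangling condition fails, DPO blocks; SPO proceeds and side-deletes such edges)
deleted nodes (host ids): 8; images of deleted pattern edges: (7,8,b1); (8,12,b1)
spo result:
nodes: 0:m3, 4:m3, 5:m1, 6:m1, 7:m1, 9:m3, 10:m2, 11:m3, 12:m2
edges: (5,6,b1); (6,4,b1); (6,10,b1); (7,5,b1); (7,12,b2); (9,5,b1); (10,12,b2); (11,4,b2); (11,6,b2)
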